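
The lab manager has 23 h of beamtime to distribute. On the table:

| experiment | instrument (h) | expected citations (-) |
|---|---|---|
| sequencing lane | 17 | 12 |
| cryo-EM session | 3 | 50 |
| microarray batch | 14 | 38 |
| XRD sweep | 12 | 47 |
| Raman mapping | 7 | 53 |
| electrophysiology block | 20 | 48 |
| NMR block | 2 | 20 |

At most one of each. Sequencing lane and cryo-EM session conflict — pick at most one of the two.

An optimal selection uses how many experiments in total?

3

The maximum expected citations within 23 h is 150.
One optimal bundle: cryo-EM session + XRD sweep + Raman mapping (22 h).
Every optimal selection uses 3 experiments.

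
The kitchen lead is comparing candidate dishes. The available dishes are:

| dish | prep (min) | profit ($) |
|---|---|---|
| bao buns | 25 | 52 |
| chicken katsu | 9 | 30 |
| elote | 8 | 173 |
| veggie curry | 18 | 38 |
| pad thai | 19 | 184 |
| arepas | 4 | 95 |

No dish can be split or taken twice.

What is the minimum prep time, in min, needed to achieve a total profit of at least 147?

8

Minimise min subject to total profit ≥ 147.
elote reaches 173 using 8 min.
Any bundle with less than 8 min falls short of 147.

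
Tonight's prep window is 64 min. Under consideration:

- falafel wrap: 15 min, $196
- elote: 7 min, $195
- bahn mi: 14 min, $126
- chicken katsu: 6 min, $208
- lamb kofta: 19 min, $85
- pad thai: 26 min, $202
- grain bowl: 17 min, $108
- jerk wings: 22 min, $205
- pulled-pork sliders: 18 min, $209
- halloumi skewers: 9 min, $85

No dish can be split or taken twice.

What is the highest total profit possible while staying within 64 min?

934

Filling by ratio: falafel wrap + elote + chicken katsu + pulled-pork sliders + halloumi skewers for 893, with 9 min left unused.
The 9 min tied up in halloumi skewers is better spent on bahn mi — total rises to 934 (60 min).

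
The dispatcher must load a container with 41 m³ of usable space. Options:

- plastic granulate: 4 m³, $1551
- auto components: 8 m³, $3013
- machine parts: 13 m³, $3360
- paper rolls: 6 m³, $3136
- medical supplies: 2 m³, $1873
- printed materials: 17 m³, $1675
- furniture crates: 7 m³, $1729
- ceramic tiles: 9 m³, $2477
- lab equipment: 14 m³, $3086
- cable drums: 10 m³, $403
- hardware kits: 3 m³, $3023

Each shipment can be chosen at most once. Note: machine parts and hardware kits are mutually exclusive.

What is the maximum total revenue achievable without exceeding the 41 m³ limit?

Density check — hardware kits 1007.67, medical supplies 936.50, paper rolls 522.67, plastic granulate 387.75 are the best per m³.
Best packing: plastic granulate + auto components + paper rolls + medical supplies + furniture crates + ceramic tiles + hardware kits — 39 m³, 16802 total.
Next best is auto components + paper rolls + medical supplies + furniture crates + lab equipment + hardware kits at 15860 (40 m³) — short by 942.

16802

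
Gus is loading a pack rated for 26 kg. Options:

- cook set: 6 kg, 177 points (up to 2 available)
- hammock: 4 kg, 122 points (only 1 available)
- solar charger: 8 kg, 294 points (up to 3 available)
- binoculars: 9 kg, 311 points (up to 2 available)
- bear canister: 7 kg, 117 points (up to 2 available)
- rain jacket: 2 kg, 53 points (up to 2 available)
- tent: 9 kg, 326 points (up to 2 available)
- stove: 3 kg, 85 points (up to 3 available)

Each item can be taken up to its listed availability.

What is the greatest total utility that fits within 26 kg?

A density-first pass picks 3×solar charger + rain jacket — 935 at 26 kg.
Replace 2×solar charger and rain jacket with 2×tent: the trade gains 11 net, giving 946 at 26 kg.
Nothing else within 26 kg beats 946.

946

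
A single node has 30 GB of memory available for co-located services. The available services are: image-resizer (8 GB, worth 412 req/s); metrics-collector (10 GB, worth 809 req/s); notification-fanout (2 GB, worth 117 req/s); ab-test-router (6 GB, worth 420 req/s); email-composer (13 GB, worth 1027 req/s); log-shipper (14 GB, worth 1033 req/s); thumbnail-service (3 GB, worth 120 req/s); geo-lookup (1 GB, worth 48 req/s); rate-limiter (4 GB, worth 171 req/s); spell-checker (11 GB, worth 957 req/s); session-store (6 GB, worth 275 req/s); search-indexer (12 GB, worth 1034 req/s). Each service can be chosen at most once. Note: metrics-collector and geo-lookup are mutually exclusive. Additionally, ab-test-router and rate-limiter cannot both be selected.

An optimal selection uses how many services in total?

Best achievable throughput is 2459.
One optimal bundle: ab-test-router + geo-lookup + spell-checker + search-indexer (30 GB).
Every optimal selection uses 4 services.

4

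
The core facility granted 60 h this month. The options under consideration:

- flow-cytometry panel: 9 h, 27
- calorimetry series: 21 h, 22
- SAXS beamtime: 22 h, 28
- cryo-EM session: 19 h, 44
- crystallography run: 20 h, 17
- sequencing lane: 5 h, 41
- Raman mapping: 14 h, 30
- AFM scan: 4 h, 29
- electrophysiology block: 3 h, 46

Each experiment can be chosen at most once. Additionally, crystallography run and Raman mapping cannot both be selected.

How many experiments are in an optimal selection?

6

The maximum expected citations within 60 h is 217.
flow-cytometry panel + cryo-EM session + sequencing lane + Raman mapping + AFM scan + electrophysiology block hits 217 at 54 h.
Any selection reaching 217 contains exactly 6 experiments.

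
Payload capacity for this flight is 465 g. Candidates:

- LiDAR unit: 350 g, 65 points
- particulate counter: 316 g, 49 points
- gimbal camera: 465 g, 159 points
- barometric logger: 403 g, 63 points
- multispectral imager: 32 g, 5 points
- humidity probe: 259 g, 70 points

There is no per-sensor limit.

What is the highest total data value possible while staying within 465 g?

159

Ranking by ratio (data value/g): gimbal camera 0.34, humidity probe 0.27, LiDAR unit 0.19, barometric logger 0.16.
Gimbal camera uses 465 of the 465 g and totals 159.
No other feasible combination exceeds 159.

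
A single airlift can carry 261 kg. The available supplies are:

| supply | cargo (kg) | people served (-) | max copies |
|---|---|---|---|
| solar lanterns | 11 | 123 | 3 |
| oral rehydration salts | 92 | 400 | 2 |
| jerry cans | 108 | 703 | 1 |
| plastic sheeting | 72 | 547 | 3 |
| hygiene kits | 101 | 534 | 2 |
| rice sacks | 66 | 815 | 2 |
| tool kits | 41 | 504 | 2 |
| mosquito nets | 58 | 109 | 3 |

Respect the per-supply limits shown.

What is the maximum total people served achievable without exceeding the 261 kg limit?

3007

Taking 3×solar lanterns + 2×rice sacks + 2×tool kits: 247 kg used, 3007 in people served.
No other feasible combination exceeds 3007.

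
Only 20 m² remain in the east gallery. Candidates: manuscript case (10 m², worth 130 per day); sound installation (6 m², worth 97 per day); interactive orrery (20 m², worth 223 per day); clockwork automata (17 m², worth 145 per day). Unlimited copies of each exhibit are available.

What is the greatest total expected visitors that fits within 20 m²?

291

Best packing: 3×sound installation — 18 m², 291 total.
Nothing else within 20 m² beats 291.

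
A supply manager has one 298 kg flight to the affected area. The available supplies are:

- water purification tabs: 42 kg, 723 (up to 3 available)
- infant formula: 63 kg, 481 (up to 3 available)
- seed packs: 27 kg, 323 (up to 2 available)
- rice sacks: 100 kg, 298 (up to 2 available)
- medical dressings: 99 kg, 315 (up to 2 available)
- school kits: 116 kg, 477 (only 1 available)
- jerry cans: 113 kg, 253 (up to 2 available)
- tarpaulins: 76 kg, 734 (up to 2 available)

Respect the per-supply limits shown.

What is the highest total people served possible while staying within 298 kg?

3707

The ratio heuristic lands on 3×water purification tabs + 2×seed packs + tarpaulins (3549) but leaves 42 kg idle.
Replace seed packs with infant formula: the trade gains 158 net, giving 3707 at 292 kg.
Every other selection either busts 298 kg or exceeds an availability limit or fails to beat 3707.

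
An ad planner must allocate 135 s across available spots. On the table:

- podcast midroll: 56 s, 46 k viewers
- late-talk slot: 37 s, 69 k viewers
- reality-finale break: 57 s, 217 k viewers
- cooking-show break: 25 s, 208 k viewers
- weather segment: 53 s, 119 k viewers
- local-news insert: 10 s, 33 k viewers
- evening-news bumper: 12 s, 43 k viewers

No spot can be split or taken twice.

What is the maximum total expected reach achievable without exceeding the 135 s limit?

544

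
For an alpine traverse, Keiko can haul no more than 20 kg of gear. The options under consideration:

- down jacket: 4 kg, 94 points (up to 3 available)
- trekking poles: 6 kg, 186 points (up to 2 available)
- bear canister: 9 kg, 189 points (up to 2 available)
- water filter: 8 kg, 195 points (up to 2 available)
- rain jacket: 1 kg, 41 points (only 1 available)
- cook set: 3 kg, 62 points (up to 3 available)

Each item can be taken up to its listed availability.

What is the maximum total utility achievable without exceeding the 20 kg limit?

By utility per kg: rain jacket 41.00, trekking poles 31.00, water filter 24.38, down jacket 23.50 lead.
Best packing: down jacket + 2×trekking poles + rain jacket + cook set — 20 kg, 569 total.
That's the maximum — no swap from here does better than 569.

569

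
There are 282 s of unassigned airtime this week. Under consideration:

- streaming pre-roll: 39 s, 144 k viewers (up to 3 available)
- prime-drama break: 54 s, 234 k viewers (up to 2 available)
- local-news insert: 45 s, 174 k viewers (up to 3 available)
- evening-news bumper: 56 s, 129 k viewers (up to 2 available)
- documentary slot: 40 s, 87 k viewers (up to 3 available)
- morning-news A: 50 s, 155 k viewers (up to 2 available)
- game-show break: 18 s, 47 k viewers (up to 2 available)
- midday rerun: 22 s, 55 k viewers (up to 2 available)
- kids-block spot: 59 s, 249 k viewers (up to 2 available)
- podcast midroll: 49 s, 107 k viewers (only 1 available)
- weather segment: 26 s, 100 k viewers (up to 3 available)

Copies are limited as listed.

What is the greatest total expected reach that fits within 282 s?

1166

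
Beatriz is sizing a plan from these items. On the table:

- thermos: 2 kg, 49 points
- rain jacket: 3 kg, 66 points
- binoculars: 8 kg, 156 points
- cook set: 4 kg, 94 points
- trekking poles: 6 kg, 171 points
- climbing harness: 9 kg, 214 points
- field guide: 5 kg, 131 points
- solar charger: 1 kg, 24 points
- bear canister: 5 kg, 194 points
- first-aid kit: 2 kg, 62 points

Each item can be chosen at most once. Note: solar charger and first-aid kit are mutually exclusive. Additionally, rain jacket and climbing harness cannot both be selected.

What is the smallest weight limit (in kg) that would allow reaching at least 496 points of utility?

16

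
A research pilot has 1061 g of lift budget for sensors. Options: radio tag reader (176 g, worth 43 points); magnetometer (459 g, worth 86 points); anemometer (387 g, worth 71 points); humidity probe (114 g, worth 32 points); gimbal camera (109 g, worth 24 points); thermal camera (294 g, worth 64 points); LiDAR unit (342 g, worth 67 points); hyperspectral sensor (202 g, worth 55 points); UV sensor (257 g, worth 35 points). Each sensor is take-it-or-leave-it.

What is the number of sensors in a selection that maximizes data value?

5

Best achievable data value is 242.
For example humidity probe + gimbal camera + thermal camera + LiDAR unit + hyperspectral sensor achieves it, using 1061 g.
Any selection reaching 242 contains exactly 5 sensors.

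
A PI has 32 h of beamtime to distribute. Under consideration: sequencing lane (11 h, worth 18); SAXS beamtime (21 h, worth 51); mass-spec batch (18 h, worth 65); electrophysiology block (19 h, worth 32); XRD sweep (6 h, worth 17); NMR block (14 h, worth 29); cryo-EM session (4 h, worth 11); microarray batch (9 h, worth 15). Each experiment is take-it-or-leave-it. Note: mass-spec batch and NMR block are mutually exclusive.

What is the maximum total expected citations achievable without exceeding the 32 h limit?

93

By expected citations per h: mass-spec batch 3.61, XRD sweep 2.83, cryo-EM session 2.75 lead.
Taking mass-spec batch + XRD sweep + cryo-EM session: 28 h used, 93 in expected citations.
No other feasible combination exceeds 93.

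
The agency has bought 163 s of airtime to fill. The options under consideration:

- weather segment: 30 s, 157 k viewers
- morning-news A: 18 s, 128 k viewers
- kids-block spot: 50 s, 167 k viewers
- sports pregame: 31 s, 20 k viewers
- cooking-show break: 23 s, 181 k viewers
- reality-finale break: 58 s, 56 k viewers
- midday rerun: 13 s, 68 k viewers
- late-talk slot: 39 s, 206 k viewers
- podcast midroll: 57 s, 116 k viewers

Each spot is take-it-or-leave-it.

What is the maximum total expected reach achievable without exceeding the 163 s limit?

839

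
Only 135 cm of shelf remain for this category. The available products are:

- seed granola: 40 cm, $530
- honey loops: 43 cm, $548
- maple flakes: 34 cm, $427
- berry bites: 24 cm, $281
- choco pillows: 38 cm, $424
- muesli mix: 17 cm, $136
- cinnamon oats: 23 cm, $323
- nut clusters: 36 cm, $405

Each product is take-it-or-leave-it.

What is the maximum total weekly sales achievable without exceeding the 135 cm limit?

The ratio heuristic lands on seed granola + honey loops + berry bites + cinnamon oats (1682) but leaves 5 cm idle.
Dropping honey loops and berry bites frees 67 cm; slotting in maple flakes + choco pillows (72 cm) lifts the total to 1704 at 135 cm.

1704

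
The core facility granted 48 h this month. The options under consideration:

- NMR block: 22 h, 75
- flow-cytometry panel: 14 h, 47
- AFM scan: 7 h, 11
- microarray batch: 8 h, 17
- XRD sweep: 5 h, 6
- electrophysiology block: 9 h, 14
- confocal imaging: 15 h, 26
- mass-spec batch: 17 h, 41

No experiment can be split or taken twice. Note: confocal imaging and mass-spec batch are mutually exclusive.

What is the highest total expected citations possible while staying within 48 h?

NMR block + flow-cytometry panel + microarray batch uses 44 of the 48 h and totals 139.

139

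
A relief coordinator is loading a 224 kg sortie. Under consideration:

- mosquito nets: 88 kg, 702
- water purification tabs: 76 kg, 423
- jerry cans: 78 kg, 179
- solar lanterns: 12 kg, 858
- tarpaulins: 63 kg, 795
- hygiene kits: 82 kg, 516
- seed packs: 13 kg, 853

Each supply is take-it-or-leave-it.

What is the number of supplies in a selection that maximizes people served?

Best achievable people served is 3208.
mosquito nets + solar lanterns + tarpaulins + seed packs hits 3208 at 176 kg.
Any selection reaching 3208 contains exactly 4 supplies.

4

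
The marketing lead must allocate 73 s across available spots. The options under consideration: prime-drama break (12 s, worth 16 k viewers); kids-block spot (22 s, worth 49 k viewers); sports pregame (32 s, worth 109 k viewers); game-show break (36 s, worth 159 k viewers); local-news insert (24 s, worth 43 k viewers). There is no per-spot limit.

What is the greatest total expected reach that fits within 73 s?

318

Taking 2×game-show break: 72 s used, 318 in expected reach.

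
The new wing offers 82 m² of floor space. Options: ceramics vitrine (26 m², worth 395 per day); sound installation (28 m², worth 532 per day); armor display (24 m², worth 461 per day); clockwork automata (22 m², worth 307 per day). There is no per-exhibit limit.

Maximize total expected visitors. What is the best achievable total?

1525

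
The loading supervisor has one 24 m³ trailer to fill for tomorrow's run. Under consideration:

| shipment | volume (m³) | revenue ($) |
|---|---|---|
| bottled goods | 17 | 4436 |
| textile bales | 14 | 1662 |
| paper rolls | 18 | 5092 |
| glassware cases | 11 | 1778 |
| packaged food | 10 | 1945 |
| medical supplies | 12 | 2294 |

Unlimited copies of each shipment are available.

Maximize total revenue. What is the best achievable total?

Ranking by ratio (revenue/m³): paper rolls 282.89, bottled goods 260.94, packaged food 194.50, medical supplies 191.17.
Taking paper rolls: 18 m³ used, 5092 in revenue.

5092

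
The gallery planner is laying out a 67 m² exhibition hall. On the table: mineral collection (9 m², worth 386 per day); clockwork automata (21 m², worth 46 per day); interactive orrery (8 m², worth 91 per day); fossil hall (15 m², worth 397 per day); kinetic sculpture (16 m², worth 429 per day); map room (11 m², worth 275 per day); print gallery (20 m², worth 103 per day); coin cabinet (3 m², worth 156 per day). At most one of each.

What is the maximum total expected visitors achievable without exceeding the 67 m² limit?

1734

By expected visitors per m²: coin cabinet 52.00, mineral collection 42.89, kinetic sculpture 26.81 lead.
The ratio ordering already packs tightly: mineral collection + interactive orrery + fossil hall + kinetic sculpture + map room + coin cabinet, 62 m², 1734.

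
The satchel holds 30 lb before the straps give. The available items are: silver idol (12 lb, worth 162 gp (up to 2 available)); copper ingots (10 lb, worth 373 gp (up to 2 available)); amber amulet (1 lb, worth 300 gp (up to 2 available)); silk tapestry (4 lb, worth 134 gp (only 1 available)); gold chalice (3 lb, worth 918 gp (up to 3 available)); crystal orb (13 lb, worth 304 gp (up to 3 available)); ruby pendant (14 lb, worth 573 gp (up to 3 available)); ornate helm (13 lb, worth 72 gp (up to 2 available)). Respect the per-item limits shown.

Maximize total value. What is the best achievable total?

4061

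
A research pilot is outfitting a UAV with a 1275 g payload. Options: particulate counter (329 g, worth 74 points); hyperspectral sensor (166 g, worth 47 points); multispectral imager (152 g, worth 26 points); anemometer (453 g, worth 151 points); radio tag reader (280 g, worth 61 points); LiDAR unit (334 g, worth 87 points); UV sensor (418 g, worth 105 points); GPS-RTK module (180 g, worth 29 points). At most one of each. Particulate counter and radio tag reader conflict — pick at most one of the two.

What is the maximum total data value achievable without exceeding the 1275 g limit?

346

Density check — anemometer 0.33, hyperspectral sensor 0.28, LiDAR unit 0.26, UV sensor 0.25 are the best per g.
Best packing: hyperspectral sensor + anemometer + radio tag reader + LiDAR unit — 1233 g, 346 total.
That's the maximum — no feasible swap from here does better than 346.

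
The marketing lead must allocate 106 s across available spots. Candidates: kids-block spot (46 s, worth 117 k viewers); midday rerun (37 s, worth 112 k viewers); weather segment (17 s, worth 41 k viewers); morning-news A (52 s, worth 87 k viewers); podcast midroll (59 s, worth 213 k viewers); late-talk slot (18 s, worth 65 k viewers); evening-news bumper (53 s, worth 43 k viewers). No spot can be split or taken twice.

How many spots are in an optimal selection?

2

The maximum expected reach within 106 s is 330.
One optimal bundle: kids-block spot + podcast midroll (105 s).
Every optimal selection uses 2 spots.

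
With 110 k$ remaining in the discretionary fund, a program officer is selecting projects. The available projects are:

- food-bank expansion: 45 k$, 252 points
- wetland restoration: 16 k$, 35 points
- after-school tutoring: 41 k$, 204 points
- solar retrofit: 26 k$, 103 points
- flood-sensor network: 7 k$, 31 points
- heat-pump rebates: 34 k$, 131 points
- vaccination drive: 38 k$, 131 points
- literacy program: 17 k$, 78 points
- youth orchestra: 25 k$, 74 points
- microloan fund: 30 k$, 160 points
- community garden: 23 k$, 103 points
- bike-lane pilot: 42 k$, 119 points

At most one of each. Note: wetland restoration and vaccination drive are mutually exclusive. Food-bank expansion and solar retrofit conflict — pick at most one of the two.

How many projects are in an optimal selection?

Optimal total is 565.
food-bank expansion + after-school tutoring + flood-sensor network + literacy program hits 565 at 110 k$.
All optima have 4 projects.

4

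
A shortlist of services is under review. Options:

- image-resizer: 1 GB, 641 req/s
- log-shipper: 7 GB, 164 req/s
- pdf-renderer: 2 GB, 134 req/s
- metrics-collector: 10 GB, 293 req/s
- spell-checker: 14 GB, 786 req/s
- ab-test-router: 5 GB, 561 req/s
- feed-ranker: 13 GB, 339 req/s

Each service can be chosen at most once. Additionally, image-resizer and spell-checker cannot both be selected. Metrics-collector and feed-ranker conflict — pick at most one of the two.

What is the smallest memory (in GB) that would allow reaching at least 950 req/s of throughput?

Need the lightest bundle worth ≥ 950.
Taking image-resizer + ab-test-router gives 1202 (≥ 950) for 6 GB.
Any bundle with less than 6 GB falls short of 950.

6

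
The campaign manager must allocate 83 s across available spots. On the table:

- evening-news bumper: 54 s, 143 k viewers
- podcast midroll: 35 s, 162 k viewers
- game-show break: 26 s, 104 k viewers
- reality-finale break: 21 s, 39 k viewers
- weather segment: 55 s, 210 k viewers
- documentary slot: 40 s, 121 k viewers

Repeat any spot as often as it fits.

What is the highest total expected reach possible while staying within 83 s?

324

By expected reach per s: podcast midroll 4.63, game-show break 4.00, weather segment 3.82 lead.
The ratio ordering already packs tightly: 2×podcast midroll, 70 s, 324.
The spare 13 s is too small for any remaining spot, and no exchange beats 324.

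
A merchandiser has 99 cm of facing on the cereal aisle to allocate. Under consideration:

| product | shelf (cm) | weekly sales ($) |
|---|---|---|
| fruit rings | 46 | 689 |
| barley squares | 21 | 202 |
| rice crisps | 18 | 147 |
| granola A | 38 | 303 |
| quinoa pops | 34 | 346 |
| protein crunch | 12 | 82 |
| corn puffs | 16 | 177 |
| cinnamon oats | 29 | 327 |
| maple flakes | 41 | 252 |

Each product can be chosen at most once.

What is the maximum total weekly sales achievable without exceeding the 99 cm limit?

1218

Taking the top-ratio products first gives fruit rings + corn puffs + cinnamon oats for 1193 (91 cm).
Replace corn puffs with barley squares: the trade gains 25 net, giving 1218 at 96 cm.
Next best is fruit rings + quinoa pops + corn puffs at 1212 (96 cm) — short by 6.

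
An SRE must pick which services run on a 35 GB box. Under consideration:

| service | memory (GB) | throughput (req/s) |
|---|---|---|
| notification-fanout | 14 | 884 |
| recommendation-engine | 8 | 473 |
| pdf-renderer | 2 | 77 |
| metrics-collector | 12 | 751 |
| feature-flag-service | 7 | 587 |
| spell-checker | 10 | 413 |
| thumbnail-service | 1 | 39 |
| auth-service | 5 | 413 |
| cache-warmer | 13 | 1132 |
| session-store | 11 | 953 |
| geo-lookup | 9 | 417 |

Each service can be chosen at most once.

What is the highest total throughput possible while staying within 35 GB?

Taking pdf-renderer + feature-flag-service + thumbnail-service + cache-warmer + session-store: 34 GB used, 2788 in throughput.
Runner-up pdf-renderer + feature-flag-service + cache-warmer + session-store tops out at 2749.

2788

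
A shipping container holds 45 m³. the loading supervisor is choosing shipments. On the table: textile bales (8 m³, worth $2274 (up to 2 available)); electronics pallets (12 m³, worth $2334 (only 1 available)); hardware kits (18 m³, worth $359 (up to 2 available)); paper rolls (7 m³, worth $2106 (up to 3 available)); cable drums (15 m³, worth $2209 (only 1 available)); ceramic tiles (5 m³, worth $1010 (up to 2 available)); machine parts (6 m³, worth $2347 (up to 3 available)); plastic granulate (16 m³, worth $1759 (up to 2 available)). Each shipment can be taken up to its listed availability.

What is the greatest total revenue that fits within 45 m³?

14537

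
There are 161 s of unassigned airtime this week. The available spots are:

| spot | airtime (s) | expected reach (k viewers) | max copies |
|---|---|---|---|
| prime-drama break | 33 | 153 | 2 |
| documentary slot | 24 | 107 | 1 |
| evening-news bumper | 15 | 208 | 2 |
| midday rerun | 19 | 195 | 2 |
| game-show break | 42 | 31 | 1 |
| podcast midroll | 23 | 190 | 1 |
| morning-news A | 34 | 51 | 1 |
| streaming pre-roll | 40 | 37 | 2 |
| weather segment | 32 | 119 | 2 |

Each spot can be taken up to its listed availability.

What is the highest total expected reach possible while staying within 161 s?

1302

Best packing: 2×prime-drama break + 2×evening-news bumper + 2×midday rerun + podcast midroll — 157 s, 1302 total.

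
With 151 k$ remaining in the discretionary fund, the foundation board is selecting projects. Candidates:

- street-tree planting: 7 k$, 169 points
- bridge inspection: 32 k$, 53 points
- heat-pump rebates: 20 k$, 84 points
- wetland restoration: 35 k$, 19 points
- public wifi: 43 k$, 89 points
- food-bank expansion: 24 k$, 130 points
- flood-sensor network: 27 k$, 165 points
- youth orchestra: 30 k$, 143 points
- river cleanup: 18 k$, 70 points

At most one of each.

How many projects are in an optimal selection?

Best achievable projected impact is 780.
For example street-tree planting + heat-pump rebates + public wifi + food-bank expansion + flood-sensor network + youth orchestra achieves it, using 151 k$.
Any selection reaching 780 contains exactly 6 projects.

6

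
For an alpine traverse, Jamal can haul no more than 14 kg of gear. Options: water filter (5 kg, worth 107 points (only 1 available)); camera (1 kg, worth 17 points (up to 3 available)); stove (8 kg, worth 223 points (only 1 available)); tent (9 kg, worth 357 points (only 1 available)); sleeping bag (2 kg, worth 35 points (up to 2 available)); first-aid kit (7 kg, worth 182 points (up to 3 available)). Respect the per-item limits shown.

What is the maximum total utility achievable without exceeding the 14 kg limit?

464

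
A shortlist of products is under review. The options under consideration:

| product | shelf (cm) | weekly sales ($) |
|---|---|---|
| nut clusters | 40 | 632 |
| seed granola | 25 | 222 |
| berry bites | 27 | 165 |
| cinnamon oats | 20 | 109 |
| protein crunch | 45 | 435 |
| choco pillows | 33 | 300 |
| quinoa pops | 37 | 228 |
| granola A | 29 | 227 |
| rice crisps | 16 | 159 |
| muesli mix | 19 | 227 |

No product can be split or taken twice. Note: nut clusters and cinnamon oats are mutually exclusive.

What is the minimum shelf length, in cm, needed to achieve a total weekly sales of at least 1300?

108

Minimise cm subject to total weekly sales ≥ 1300.
Taking nut clusters + choco pillows + rice crisps + muesli mix gives 1318 (≥ 1300) for 108 cm.
Below 108 cm the best achievable stays under 1300.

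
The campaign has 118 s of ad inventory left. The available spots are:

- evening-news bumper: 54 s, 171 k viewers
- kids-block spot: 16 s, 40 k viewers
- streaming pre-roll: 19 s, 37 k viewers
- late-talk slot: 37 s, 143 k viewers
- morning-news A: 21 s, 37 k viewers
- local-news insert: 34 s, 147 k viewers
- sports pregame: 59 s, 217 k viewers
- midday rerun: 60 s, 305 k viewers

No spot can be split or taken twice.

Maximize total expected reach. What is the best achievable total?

492

Density check — midday rerun 5.08, local-news insert 4.32, late-talk slot 3.86 are the best per s.
Kids-block spot + local-news insert + midday rerun uses 110 of the 118 s and totals 492.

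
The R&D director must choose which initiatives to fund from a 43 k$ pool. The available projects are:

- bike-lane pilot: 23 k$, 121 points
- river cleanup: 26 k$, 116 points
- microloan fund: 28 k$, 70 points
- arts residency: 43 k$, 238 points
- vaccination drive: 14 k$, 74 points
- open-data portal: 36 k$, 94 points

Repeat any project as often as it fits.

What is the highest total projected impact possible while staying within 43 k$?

Taking arts residency: 43 k$ used, 238 in projected impact.

238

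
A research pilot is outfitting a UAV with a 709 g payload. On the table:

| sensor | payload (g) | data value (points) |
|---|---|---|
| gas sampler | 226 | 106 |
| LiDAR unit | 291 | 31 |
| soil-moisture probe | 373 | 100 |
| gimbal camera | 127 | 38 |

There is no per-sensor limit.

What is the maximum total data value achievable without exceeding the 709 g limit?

318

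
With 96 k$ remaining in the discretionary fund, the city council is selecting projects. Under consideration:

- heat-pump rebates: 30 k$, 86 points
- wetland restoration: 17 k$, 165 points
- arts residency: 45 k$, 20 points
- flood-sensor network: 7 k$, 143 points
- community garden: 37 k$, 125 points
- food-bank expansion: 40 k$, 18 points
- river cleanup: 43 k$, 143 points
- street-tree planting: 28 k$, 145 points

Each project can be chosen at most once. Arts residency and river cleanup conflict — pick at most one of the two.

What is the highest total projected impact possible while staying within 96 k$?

A density-first pass picks wetland restoration + flood-sensor network + community garden + street-tree planting — 578 at 89 k$.
The 37 k$ tied up in community garden is better spent on river cleanup — total rises to 596 (95 k$).
The closest alternative, wetland restoration + flood-sensor network + community garden + street-tree planting, reaches only 578.

596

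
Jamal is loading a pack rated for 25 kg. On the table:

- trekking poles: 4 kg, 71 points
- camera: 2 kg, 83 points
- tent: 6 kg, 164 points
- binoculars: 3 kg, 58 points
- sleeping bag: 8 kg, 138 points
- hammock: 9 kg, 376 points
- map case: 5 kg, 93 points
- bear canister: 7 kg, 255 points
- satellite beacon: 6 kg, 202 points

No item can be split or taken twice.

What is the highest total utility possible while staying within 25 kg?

Best packing: camera + hammock + bear canister + satellite beacon — 24 kg, 916 total.
Every other selection either busts 25 kg or fails to beat 916.

916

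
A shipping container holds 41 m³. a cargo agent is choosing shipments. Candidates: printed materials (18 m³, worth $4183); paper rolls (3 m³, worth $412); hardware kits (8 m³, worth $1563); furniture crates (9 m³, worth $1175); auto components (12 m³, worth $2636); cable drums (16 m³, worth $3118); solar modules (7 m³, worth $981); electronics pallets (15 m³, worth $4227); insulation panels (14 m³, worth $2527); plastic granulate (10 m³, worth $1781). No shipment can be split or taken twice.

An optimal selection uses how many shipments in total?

The maximum revenue within 41 m³ is 9973.
For example printed materials + hardware kits + electronics pallets achieves it, using 41 m³.
All optima have 3 shipments.

3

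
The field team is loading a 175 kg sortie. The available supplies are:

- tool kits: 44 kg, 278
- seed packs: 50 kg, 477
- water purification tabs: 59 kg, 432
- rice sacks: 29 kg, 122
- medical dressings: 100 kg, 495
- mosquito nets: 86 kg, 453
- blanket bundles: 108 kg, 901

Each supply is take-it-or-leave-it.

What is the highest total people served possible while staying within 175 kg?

1378

Density check — seed packs 9.54, blanket bundles 8.34, water purification tabs 7.32, tool kits 6.32 are the best per kg.
Best packing: seed packs + blanket bundles — 158 kg, 1378 total.
Runner-up water purification tabs + blanket bundles tops out at 1333.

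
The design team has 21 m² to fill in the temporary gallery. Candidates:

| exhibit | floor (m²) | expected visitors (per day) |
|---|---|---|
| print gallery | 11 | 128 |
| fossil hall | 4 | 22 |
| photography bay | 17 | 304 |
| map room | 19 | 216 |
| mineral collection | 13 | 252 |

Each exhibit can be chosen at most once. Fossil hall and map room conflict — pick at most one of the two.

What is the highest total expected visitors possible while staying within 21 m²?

Density check — mineral collection 19.38, photography bay 17.88, print gallery 11.64, map room 11.37 are the best per m².
Taking the top-ratio exhibits first gives fossil hall + mineral collection for 274 (17 m²).
Dropping mineral collection frees 13 m²; slotting in photography bay (17 m²) lifts the total to 326 at 21 m².

326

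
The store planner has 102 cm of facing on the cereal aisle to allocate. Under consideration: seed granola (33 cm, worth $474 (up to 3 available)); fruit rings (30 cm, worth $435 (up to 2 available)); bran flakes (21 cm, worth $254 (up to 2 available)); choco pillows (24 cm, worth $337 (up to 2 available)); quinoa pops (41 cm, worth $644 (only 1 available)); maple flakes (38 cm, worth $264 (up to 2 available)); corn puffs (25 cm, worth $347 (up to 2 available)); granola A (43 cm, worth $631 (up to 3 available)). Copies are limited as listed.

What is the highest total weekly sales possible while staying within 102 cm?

1514

Ranking by ratio (weekly sales/cm): quinoa pops 15.71, granola A 14.67, fruit rings 14.50.
Taking the top-ratio products first gives quinoa pops + granola A for 1275 (84 cm).
Replace granola A with 2×fruit rings: the trade gains 239 net, giving 1514 at 101 cm.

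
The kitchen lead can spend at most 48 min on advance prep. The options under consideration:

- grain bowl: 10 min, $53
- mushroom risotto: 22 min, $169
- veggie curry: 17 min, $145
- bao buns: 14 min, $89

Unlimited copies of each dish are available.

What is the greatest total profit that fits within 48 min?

379

The ratio ordering already packs tightly: 2×veggie curry + bao buns, 48 min, 379.
Nothing else within 48 min beats 379.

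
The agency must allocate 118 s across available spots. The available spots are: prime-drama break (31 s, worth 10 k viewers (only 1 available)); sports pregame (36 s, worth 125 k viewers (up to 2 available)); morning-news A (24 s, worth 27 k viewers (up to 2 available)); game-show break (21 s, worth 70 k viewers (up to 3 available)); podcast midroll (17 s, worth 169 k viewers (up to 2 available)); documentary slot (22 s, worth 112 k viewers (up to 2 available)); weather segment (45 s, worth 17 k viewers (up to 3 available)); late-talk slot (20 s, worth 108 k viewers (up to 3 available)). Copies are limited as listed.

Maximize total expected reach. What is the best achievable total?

778

Taking the top-ratio spots first gives 2×podcast midroll + documentary slot + 3×late-talk slot for 774 (116 s).
The 20 s tied up in late-talk slot is better spent on documentary slot — total rises to 778 (118 s).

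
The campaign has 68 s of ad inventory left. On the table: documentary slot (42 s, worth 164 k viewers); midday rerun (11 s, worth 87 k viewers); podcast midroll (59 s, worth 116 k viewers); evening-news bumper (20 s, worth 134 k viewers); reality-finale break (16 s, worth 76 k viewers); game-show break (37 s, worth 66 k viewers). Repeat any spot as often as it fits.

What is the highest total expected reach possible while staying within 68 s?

522

Taking 6×midday rerun: 66 s used, 522 in expected reach.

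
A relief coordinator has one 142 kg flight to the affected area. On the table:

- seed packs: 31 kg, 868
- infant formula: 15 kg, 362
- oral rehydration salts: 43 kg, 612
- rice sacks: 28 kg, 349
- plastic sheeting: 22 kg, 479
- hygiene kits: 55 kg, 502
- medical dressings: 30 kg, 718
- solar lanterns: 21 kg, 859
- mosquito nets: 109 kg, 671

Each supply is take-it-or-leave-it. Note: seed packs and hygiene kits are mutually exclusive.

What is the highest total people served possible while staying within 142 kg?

By people served per kg: solar lanterns 40.90, seed packs 28.00, infant formula 24.13 lead.
Taking the top-ratio supplies first gives seed packs + infant formula + plastic sheeting + medical dressings + solar lanterns for 3286 (119 kg).
Replace plastic sheeting with oral rehydration salts: the trade gains 133 net, giving 3419 at 140 kg.

3419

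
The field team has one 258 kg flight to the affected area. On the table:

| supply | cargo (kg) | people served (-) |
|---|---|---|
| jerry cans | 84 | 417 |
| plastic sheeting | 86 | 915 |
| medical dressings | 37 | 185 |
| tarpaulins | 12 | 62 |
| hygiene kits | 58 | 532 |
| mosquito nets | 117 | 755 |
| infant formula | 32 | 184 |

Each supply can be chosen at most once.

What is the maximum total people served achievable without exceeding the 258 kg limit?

Density check — plastic sheeting 10.64, hygiene kits 9.17, mosquito nets 6.45 are the best per kg.
A density-first pass picks plastic sheeting + medical dressings + tarpaulins + hygiene kits + infant formula — 1878 at 225 kg.
Dropping medical dressings and infant formula frees 69 kg; slotting in jerry cans (84 kg) lifts the total to 1926 at 240 kg.

1926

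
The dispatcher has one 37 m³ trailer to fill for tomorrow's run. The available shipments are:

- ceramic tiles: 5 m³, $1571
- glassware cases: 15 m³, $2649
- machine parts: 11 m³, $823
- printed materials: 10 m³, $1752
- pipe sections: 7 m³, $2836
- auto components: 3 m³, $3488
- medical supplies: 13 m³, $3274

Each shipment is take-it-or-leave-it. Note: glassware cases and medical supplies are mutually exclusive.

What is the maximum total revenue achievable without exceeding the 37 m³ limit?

11350

A density-first pass picks ceramic tiles + pipe sections + auto components + medical supplies — 11169 at 28 m³.
Replace ceramic tiles with printed materials: the trade gains 181 net, giving 11350 at 33 m³.
An exhaustive check of the 128 subsets confirms 11350.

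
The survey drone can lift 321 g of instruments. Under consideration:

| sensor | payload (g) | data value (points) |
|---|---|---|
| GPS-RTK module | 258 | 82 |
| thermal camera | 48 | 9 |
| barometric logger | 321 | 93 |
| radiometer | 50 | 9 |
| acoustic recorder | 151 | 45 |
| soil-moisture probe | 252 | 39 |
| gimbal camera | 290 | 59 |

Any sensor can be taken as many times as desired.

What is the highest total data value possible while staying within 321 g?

93

Taking the top-ratio sensors first gives GPS-RTK module + thermal camera for 91 (306 g).
The 306 g tied up in GPS-RTK module and thermal camera is better spent on barometric logger — total rises to 93 (321 g).
No other feasible combination exceeds 93.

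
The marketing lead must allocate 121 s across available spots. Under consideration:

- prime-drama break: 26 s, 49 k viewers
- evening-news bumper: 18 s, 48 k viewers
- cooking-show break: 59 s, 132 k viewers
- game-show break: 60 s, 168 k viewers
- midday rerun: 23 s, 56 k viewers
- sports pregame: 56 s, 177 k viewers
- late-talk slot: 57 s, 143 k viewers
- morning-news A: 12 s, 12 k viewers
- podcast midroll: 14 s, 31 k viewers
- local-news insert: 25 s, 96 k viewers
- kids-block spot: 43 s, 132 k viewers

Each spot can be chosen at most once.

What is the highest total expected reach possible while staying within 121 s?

360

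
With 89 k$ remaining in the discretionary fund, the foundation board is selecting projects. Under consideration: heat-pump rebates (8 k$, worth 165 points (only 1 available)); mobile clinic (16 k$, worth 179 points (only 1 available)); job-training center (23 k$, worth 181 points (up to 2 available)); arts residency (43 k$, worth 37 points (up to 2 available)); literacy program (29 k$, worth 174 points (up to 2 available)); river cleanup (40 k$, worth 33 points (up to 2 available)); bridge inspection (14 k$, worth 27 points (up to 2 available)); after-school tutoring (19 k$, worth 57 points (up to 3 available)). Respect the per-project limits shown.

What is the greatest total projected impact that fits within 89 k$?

Heat-pump rebates + mobile clinic + 2×job-training center + after-school tutoring uses 89 of the 89 k$ and totals 763.
No other feasible combination exceeds 763.

763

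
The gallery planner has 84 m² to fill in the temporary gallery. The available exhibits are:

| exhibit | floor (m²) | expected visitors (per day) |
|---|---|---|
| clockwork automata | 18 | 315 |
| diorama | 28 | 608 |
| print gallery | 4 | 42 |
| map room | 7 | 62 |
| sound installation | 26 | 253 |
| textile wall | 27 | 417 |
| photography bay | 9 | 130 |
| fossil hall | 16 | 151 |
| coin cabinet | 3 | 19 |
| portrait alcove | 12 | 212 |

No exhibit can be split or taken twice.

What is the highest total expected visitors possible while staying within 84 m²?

1470

By expected visitors per m²: diorama 21.71, portrait alcove 17.67, clockwork automata 17.50 lead.
Greedy by ratio would take clockwork automata + diorama + print gallery + map room + photography bay + coin cabinet + portrait alcove: 81 m² used, total 1388.
But clockwork automata + diorama + textile wall + photography bay fits in 82 m² and reaches 1470.
The spare 2 m² is too small for any remaining exhibit, and no exchange beats 1470.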